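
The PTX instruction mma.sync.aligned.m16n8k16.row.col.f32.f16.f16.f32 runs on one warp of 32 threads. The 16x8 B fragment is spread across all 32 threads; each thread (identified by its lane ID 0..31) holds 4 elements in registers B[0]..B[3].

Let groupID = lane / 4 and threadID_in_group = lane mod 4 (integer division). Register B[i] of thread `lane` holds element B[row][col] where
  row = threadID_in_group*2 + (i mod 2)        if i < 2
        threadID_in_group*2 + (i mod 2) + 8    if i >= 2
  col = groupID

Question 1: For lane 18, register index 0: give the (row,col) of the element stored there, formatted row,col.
lane 18: grp=4 (18/4), tig=2 (18%4)
i=0: r=2*2+0+0=4, c=grp=4

4,4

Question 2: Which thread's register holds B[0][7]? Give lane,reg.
28,0

c=7->g=7  r=0->rb=0,t=0,b0=0
L=7*4+0=28  i=0*2+0=0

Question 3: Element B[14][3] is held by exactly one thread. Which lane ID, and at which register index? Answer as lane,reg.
15,2

c=3->g=3  r=14->rb=1,t=3,b0=0
L=3*4+3=15  i=1*2+0=2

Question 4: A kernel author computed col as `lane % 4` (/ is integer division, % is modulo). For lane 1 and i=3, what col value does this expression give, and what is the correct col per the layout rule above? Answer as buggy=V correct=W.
`lane % 4`[1,3]⇒1
1: gr=0,th=1
[3] (1*2+1+8,0) = (11,0)
col: 1 vs 0

buggy=1 correct=0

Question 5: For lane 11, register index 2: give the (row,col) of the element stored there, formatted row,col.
14,2

11: g=2,t=3
[2] (3*2+0+8,2) = (14,2)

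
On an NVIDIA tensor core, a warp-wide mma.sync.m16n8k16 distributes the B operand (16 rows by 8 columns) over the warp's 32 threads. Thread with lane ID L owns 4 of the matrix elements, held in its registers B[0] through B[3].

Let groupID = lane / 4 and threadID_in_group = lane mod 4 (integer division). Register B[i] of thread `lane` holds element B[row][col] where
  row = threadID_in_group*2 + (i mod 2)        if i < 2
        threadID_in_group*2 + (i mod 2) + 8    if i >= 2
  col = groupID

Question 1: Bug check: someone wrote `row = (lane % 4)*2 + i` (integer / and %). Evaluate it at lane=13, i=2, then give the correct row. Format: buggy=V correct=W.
`(lane % 4)*2 + i`[13,2]->4
L=13->g=13>>2=3, t=13&3=1
[2]->row 1·2+0+8=10  col g=3
row: 4 vs 10

buggy=4 correct=10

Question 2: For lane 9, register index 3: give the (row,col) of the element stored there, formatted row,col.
11,2

lane 9: g=2 (9/4), t=1 (9%4)
i=3: r=1*2+1+8=11, c=g=2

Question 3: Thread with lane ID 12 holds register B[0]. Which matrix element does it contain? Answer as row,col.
0,3

L=12→G=12>>2=3, T=12&3=0
[0]→row 0·2+0+0=0  col G=3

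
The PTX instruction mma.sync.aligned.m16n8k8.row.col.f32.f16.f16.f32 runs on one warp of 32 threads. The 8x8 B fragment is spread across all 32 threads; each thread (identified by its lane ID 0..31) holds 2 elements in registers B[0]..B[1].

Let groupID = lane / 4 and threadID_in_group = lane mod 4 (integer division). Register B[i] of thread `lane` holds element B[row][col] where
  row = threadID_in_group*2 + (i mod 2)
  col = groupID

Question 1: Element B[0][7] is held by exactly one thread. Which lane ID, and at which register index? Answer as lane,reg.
c=7⇒gr=7  r=0⇒th=0,odd=0
L=7*4+0=28  i=0=0

28,0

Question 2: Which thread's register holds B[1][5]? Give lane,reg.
20,1

c: 5->gid=5  r: 1->tid=0,i&1=1
L=5*4+0=20  i=1=1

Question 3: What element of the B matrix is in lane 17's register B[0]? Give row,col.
2,4

17: G=4,T=1
[0] (1*2+0,4) = (2,4)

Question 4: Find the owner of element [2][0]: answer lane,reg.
1,0

c=0⇒gr=0  r=2⇒th=1,odd=0
L=0*4+1=1  i=0=0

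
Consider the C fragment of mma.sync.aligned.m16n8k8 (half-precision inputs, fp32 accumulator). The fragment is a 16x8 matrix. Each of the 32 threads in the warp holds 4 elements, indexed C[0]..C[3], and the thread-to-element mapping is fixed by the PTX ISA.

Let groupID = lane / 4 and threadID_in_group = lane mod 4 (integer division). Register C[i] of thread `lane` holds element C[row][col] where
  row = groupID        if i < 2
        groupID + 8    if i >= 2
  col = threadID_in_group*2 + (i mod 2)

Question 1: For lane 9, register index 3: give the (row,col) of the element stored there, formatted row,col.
10,3

lane 9⇒9/4=2, 9 mod 4=1
i=3  r:2+8⇒10  c:2·1+1⇒3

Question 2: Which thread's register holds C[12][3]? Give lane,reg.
r=12->g=4,rb=1  c=3->t=1,b0=1
L=4*4+1=17  i=1*2+1=3

17,3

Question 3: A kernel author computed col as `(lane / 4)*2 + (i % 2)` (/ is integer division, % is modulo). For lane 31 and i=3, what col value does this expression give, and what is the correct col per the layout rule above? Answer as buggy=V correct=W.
buggy=15 correct=7

`(lane / 4)*2 + (i % 2)`[31,3]=>15
lane 31: grp=7 (31/4), tig=3 (31%4)
i=3: r=7+8=15, c=3*2+1=7
col: 15 vs 7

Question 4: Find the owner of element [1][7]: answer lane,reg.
r:1=>grp=1,rB=0  c:7=>tig=3,lo=1
L=1*4+3=7  i=0*2+1=1

7,1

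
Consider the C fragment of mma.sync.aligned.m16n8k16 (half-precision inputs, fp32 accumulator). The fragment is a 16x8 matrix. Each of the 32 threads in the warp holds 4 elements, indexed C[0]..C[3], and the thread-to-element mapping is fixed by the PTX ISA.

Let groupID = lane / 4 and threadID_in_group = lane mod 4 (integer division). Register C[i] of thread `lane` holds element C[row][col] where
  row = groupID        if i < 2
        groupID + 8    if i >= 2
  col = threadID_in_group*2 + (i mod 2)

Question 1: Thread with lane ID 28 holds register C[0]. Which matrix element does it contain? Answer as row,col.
28: g=7,t=0
[0] (7+0,0*2+0) = (7,0)

7,0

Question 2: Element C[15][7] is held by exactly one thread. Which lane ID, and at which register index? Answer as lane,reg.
31,3

r:15=>grp=7,rB=1  c:7=>tig=3,lo=1
L=7*4+3=31  i=1*2+1=3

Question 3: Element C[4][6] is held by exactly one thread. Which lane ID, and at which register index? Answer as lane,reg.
r: 4->gid=4,r8=0  c: 6->tid=3,i&1=0
L=4*4+3=19  i=0*2+0=0

19,0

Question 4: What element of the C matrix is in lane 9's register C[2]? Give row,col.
L=9→G=9>>2=2, T=9&3=1
[2]→row 2+8=10  col 1·2+0=2

10,2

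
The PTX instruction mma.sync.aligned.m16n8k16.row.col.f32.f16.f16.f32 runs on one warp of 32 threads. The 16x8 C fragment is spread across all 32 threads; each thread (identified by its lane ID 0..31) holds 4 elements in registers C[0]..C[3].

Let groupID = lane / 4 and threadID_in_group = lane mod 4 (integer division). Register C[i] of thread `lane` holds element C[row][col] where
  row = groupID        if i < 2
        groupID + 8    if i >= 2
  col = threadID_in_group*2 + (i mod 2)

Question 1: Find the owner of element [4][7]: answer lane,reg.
19,1

r=4->g=4,rb=0  c=7->t=3,b0=1
L=4*4+3=19  i=0*2+1=1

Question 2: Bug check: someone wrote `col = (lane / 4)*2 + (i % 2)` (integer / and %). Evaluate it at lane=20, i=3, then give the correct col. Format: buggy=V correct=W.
`(lane / 4)*2 + (i % 2)`[20,3]->11
20: g=5,t=0
[3] (5+8,0*2+1) = (13,1)
col: 11 vs 1

buggy=11 correct=1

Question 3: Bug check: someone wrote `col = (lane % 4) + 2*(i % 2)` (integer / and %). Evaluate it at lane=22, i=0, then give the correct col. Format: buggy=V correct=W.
`(lane % 4) + 2*(i % 2)`[22,0]→2
22: G=5,T=2
[0] (5+0,2*2+0) = (5,4)
col: 2 vs 4

buggy=2 correct=4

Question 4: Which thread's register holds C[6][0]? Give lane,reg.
24,0

r=6⇒gr=6,Rb=0  c=0⇒th=0,odd=0
L=6*4+0=24  i=0*2+0=0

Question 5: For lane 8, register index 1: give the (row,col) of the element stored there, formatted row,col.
8: gid=2,tid=0
[1] (2+0,0*2+1) = (2,1)

2,1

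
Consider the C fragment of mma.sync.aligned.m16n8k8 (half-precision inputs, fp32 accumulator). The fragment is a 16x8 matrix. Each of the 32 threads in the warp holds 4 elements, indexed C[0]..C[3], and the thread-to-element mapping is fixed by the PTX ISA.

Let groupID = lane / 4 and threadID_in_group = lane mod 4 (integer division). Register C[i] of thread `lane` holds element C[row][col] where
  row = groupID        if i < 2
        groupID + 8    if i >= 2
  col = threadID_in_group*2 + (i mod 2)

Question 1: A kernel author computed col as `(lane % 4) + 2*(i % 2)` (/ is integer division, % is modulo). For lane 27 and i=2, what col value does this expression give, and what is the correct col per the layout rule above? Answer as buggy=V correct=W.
buggy=3 correct=6

`(lane % 4) + 2*(i % 2)`[27,2]->3
27: g=6,t=3
[2] (6+8,3*2+0) = (14,6)
col: 3 vs 6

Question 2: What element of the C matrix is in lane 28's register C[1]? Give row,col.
7,1

lane 28→28/4=7, 28 mod 4=0
i=1  r:7+0→7  c:2·0+1→1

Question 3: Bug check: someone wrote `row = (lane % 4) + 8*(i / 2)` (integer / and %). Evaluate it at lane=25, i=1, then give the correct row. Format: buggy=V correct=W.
buggy=1 correct=6

`(lane % 4) + 8*(i / 2)`[25,1]⇒1
lane 25⇒25/4=6, 25 mod 4=1
i=1  r:6+0⇒6  c:2·1+1⇒3
row: 1 vs 6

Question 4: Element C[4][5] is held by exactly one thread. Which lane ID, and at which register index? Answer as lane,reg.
r: 4->gid=4,r8=0  c: 5->tid=2,i&1=1
L=4*4+2=18  i=0*2+1=1

18,1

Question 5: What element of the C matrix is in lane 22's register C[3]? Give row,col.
22: grp=5,tig=2
[3] (5+8,2*2+1) = (13,5)

13,5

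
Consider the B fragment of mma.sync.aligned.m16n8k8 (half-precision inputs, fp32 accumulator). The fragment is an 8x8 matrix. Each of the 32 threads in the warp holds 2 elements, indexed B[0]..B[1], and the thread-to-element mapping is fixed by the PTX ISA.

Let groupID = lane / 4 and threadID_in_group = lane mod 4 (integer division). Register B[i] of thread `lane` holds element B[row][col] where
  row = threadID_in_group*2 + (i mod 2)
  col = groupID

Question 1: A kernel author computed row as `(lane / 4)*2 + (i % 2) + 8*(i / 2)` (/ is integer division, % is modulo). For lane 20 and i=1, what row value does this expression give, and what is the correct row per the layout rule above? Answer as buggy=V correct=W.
buggy=11 correct=1

`(lane / 4)*2 + (i % 2) + 8*(i / 2)`[20,1]→11
lane 20: G=5 (20/4), T=0 (20%4)
i=1: r=0*2+1=1, c=G=5
row: 11 vs 1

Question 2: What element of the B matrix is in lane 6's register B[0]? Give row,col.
4,1

lane 6: gid=1 (6/4), tid=2 (6%4)
i=0: r=2*2+0=4, c=gid=1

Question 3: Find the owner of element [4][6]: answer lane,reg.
c: 6->gid=6  r: 4->tid=2,i&1=0
L=6*4+2=26  i=0=0

26,0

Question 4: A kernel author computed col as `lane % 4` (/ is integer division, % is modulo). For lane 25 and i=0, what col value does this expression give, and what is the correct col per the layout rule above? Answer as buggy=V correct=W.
`lane % 4`[25,0]→1
lane 25: G=6 (25/4), T=1 (25%4)
i=0: r=1*2+0=2, c=G=6
col: 1 vs 6

buggy=1 correct=6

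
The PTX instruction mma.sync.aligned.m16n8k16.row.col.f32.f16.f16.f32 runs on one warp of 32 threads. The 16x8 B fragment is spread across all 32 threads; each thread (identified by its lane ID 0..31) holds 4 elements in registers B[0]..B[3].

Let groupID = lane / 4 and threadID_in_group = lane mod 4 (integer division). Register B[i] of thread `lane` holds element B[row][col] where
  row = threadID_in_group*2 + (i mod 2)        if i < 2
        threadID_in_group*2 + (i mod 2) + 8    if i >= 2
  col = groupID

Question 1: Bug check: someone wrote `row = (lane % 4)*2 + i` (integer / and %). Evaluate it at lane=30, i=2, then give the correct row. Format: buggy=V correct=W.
`(lane % 4)*2 + i`[30,2]→6
L=30→G=30>>2=7, T=30&3=2
[2]→row 2·2+0+8=12  col G=7
row: 6 vs 12

buggy=6 correct=12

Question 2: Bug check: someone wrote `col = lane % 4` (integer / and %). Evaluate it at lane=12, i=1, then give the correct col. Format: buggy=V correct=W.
buggy=0 correct=3

`lane % 4`[12,1]→0
12: G=3,T=0
[1] (0*2+1+0,3) = (1,3)
col: 0 vs 3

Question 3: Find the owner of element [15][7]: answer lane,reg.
31,3

c=7→G=7  r=15→rhi=1,T=3,p=1
L=7*4+3=31  i=1*2+1=3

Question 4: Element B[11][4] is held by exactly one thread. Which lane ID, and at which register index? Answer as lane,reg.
17,3

c=4⇒gr=4  r=11⇒Rb=1,th=1,odd=1
L=4*4+1=17  i=1*2+1=3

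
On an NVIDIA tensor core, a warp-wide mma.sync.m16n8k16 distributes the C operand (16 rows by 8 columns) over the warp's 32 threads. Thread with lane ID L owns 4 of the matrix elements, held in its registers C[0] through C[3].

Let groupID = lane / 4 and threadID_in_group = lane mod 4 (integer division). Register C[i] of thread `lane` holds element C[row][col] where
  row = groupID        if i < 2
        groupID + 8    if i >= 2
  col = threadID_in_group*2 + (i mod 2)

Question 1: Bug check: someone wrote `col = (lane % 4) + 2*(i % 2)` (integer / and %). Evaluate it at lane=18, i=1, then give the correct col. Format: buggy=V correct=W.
`(lane % 4) + 2*(i % 2)`[18,1]->4
18: gid=4,tid=2
[1] (4+0,2*2+1) = (4,5)
col: 4 vs 5

buggy=4 correct=5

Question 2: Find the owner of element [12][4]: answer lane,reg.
18,2

r:12=>grp=4,rB=1  c:4=>tig=2,lo=0
L=4*4+2=18  i=1*2+0=2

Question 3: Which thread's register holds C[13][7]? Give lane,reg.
23,3

r:13=>grp=5,rB=1  c:7=>tig=3,lo=1
L=5*4+3=23  i=1*2+1=3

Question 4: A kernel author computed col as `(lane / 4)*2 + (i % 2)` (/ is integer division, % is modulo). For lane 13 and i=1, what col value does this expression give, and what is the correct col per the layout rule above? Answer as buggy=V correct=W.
buggy=7 correct=3

`(lane / 4)*2 + (i % 2)`[13,1]->7
13: gid=3,tid=1
[1] (3+0,1*2+1) = (3,3)
col: 7 vs 3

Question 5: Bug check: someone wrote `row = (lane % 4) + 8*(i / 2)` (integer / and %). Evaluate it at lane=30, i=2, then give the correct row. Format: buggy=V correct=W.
buggy=10 correct=15

`(lane % 4) + 8*(i / 2)`[30,2]=>10
30: grp=7,tig=2
[2] (7+8,2*2+0) = (15,4)
row: 10 vs 15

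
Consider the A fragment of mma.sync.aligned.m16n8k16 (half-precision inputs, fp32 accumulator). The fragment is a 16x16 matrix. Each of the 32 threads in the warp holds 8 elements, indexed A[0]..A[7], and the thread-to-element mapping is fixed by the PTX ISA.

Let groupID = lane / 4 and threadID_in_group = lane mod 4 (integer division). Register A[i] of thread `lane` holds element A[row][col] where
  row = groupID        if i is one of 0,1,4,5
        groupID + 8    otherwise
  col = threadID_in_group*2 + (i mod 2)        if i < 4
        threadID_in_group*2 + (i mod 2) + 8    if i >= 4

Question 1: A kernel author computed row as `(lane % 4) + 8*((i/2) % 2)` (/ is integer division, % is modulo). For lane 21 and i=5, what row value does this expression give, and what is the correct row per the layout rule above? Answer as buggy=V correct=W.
`(lane % 4) + 8*((i/2) % 2)`[21,5]⇒1
lane 21: gr=5 (21/4), th=1 (21%4)
i=5: r=5+0=5, c=1*2+1+8=11
row: 1 vs 5

buggy=1 correct=5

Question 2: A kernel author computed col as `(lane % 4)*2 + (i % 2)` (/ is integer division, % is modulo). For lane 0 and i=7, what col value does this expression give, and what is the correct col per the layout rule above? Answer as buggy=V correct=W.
buggy=1 correct=9

`(lane % 4)*2 + (i % 2)`[0,7]->1
L=0->g=0>>2=0, t=0&3=0
[7]->row 0+8=8  col 0·2+1+8=9
col: 1 vs 9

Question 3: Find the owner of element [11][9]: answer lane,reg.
12,7

r=11→G=3,rhi=1  c=9→chi=1,T=0,p=1
L=3*4+0=12  i=1*4+1*2+1=7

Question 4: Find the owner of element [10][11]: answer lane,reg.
r=10→G=2,rhi=1  c=11→chi=1,T=1,p=1
L=2*4+1=9  i=1*4+1*2+1=7

9,7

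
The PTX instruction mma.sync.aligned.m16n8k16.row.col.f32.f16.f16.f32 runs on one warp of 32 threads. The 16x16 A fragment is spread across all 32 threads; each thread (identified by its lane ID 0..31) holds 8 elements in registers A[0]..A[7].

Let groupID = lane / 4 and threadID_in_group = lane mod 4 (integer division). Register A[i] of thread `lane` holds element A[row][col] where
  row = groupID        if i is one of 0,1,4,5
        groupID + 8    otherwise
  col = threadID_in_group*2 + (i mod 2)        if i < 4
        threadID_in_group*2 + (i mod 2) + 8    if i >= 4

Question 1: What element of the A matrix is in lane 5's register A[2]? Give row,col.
lane 5: g=1 (5/4), t=1 (5%4)
i=2: r=1+8=9, c=1*2+0+0=2

9,2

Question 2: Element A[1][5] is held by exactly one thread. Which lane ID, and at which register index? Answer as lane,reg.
6,1

r=1⇒gr=1,Rb=0  c=5⇒Cb=0,th=2,odd=1
L=1*4+2=6  i=0*4+0*2+1=1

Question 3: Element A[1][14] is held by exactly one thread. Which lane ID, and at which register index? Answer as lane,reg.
r=1→G=1,rhi=0  c=14→chi=1,T=3,p=0
L=1*4+3=7  i=1*4+0*2+0=4

7,4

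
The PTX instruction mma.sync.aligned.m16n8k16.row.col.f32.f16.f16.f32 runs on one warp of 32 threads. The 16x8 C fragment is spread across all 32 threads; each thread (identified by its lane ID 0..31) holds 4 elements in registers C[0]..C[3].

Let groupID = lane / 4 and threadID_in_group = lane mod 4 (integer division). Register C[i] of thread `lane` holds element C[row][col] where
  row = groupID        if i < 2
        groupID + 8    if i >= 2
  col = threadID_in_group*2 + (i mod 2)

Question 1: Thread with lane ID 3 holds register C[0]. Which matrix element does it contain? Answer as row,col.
lane 3⇒3/4=0, 3 mod 4=3
i=0  r:0+0⇒0  c:2·3+0⇒6

0,6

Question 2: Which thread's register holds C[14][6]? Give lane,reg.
r:14=>grp=6,rB=1  c:6=>tig=3,lo=0
L=6*4+3=27  i=1*2+0=2

27,2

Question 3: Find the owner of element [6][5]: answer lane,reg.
r=6→G=6,rhi=0  c=5→T=2,p=1
L=6*4+2=26  i=0*2+1=1

26,1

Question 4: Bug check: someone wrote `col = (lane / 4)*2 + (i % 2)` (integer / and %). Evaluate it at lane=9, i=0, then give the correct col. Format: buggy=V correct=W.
buggy=4 correct=2

`(lane / 4)*2 + (i % 2)`[9,0]->4
lane 9->9/4=2, 9 mod 4=1
i=0  r:2+0->2  c:2·1+0->2
col: 4 vs 2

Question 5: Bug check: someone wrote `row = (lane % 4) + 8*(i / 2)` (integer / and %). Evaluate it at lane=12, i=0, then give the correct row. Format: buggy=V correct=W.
buggy=0 correct=3

`(lane % 4) + 8*(i / 2)`[12,0]→0
lane 12→12/4=3, 12 mod 4=0
i=0  r:3+0→3  c:2·0+0→0
row: 0 vs 3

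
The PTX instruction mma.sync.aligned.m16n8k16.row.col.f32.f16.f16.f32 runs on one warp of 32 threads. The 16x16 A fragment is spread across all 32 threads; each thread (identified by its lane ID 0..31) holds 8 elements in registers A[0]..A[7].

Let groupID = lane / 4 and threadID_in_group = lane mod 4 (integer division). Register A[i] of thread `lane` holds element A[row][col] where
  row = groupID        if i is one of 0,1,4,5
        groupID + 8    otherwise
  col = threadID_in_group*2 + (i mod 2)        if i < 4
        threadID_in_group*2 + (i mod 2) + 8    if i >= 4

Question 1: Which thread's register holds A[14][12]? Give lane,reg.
26,6

r=14->g=6,rb=1  c=12->cb=1,t=2,b0=0
L=6*4+2=26  i=1*4+1*2+0=6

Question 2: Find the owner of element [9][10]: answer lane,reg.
r:9=>grp=1,rB=1  c:10=>cB=1,tig=1,lo=0
L=1*4+1=5  i=1*4+1*2+0=6

5,6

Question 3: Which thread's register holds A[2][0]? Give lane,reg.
r=2⇒gr=2,Rb=0  c=0⇒Cb=0,th=0,odd=0
L=2*4+0=8  i=0*4+0*2+0=0

8,0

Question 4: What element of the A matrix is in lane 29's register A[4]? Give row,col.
7,10

L=29=>grp=29>>2=7, tig=29&3=1
[4]=>row 7+0=7  col 1·2+0+8=10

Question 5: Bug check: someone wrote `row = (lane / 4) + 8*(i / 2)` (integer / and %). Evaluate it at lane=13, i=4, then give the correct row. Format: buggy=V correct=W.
`(lane / 4) + 8*(i / 2)`[13,4]→19
L=13→G=13>>2=3, T=13&3=1
[4]→row 3+0=3  col 1·2+0+8=10
row: 19 vs 3

buggy=19 correct=3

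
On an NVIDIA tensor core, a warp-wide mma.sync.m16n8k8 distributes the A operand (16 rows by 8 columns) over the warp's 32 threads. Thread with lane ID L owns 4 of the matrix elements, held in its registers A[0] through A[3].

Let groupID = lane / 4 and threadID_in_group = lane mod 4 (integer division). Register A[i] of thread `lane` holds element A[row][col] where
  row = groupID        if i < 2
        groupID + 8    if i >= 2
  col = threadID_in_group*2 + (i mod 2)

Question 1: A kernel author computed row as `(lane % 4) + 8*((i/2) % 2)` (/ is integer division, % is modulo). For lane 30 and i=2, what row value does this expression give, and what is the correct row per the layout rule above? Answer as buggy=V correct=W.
`(lane % 4) + 8*((i/2) % 2)`[30,2]→10
L=30→G=30>>2=7, T=30&3=2
[2]→row 7+8=15  col 2·2+0=4
row: 10 vs 15

buggy=10 correct=15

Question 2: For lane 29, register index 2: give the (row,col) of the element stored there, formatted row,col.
15,2

29: gr=7,th=1
[2] (7+8,1*2+0) = (15,2)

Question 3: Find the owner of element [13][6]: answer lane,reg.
r=13->g=5,rb=1  c=6->t=3,b0=0
L=5*4+3=23  i=1*2+0=2

23,2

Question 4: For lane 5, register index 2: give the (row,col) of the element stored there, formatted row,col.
9,2

L=5->g=5>>2=1, t=5&3=1
[2]->row 1+8=9  col 1·2+0=2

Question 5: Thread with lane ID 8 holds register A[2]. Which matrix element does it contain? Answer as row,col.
8: g=2,t=0
[2] (2+8,0*2+0) = (10,0)

10,0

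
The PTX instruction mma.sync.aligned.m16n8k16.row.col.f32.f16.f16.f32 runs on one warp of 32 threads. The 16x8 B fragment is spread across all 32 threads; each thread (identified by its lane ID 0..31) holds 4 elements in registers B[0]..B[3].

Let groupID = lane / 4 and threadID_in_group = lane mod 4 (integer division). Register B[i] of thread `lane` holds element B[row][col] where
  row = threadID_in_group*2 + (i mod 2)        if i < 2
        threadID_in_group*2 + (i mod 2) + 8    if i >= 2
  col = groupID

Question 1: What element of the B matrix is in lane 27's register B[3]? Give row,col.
lane 27: g=6 (27/4), t=3 (27%4)
i=3: r=3*2+1+8=15, c=g=6

15,6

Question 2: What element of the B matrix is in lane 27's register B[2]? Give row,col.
L=27→G=27>>2=6, T=27&3=3
[2]→row 3·2+0+8=14  col G=6

14,6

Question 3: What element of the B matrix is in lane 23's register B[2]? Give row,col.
14,5

L=23->gid=23>>2=5, tid=23&3=3
[2]->row 3·2+0+8=14  col gid=5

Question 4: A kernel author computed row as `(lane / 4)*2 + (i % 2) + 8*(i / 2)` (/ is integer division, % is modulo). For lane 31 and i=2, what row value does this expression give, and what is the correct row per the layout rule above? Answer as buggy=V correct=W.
buggy=22 correct=14

`(lane / 4)*2 + (i % 2) + 8*(i / 2)`[31,2]⇒22
L=31⇒gr=31>>2=7, th=31&3=3
[2]⇒row 3·2+0+8=14  col gr=7
row: 22 vs 14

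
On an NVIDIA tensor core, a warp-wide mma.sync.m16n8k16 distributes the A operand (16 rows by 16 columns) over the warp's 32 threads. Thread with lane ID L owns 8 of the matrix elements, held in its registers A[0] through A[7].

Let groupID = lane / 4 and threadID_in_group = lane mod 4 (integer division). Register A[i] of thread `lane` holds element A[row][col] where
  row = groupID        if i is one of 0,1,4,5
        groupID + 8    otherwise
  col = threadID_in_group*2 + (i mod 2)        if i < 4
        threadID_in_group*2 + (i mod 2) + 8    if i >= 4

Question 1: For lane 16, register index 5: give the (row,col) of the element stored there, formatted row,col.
4,9

lane 16->16/4=4, 16 mod 4=0
i=5  r:4+0->4  c:2·0+1+8->9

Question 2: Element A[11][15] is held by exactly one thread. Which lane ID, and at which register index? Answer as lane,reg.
15,7

r:11=>grp=3,rB=1  c:15=>cB=1,tig=3,lo=1
L=3*4+3=15  i=1*4+1*2+1=7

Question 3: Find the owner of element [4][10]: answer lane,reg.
17,4

r=4→G=4,rhi=0  c=10→chi=1,T=1,p=0
L=4*4+1=17  i=1*4+0*2+0=4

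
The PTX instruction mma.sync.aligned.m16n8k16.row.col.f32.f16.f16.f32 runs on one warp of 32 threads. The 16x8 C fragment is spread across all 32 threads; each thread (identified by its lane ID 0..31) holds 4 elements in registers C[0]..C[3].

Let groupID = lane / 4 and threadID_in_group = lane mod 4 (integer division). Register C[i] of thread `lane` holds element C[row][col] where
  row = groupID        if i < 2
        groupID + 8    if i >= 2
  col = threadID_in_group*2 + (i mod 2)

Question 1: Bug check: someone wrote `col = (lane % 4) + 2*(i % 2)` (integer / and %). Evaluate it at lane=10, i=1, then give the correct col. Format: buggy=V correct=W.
`(lane % 4) + 2*(i % 2)`[10,1]=>4
L=10=>grp=10>>2=2, tig=10&3=2
[1]=>row 2+0=2  col 2·2+1=5
col: 4 vs 5

buggy=4 correct=5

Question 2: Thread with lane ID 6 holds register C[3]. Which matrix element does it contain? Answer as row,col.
9,5

lane 6->6/4=1, 6 mod 4=2
i=3  r:1+8->9  c:2·2+1->5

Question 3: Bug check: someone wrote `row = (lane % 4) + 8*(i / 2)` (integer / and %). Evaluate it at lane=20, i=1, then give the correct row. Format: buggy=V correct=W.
buggy=0 correct=5

`(lane % 4) + 8*(i / 2)`[20,1]->0
L=20->g=20>>2=5, t=20&3=0
[1]->row 5+0=5  col 0·2+1=1
row: 0 vs 5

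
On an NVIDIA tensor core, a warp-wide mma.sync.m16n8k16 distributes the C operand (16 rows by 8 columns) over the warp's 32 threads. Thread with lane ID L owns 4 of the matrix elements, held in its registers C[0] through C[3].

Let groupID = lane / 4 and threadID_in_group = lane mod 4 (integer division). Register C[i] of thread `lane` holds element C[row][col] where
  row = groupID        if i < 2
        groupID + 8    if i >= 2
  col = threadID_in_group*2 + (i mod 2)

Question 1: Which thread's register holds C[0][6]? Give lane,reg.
r=0->g=0,rb=0  c=6->t=3,b0=0
L=0*4+3=3  i=0*2+0=0

3,0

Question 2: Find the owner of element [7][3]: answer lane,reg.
r=7->g=7,rb=0  c=3->t=1,b0=1
L=7*4+1=29  i=0*2+1=1

29,1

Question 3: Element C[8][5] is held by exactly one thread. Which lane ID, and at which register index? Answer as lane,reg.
r:8=>grp=0,rB=1  c:5=>tig=2,lo=1
L=0*4+2=2  i=1*2+1=3

2,3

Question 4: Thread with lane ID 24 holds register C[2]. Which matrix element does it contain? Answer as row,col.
L=24=>grp=24>>2=6, tig=24&3=0
[2]=>row 6+8=14  col 0·2+0=0

14,0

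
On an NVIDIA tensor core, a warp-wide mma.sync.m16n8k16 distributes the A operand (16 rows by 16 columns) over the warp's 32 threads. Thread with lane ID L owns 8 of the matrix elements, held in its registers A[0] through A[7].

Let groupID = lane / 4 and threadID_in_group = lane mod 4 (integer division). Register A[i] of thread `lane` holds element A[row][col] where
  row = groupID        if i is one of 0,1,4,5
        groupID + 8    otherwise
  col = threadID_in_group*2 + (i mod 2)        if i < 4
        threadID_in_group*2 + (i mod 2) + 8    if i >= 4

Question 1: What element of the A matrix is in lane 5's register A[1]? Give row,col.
1,3

5: gr=1,th=1
[1] (1+0,1*2+1+0) = (1,3)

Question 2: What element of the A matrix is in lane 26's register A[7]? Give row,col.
L=26->gid=26>>2=6, tid=26&3=2
[7]->row 6+8=14  col 2·2+1+8=13

14,13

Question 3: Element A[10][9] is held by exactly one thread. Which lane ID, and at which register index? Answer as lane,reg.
8,7

r=10->g=2,rb=1  c=9->cb=1,t=0,b0=1
L=2*4+0=8  i=1*4+1*2+1=7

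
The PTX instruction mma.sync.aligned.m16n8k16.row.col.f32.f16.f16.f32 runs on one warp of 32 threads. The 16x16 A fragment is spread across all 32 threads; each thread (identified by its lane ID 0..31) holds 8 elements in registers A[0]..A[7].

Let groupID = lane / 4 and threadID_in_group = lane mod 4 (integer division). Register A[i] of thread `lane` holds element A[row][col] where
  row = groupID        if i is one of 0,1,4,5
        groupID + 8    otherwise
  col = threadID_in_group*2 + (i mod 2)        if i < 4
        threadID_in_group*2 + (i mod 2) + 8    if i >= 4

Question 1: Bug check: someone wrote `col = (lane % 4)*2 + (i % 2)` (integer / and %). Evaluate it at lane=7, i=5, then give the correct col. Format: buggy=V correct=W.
`(lane % 4)*2 + (i % 2)`[7,5]=>7
L=7=>grp=7>>2=1, tig=7&3=3
[5]=>row 1+0=1  col 3·2+1+8=15
col: 7 vs 15

buggy=7 correct=15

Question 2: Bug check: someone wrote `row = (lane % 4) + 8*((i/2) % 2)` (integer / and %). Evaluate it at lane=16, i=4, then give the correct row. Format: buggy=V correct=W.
`(lane % 4) + 8*((i/2) % 2)`[16,4]->0
L=16->gid=16>>2=4, tid=16&3=0
[4]->row 4+0=4  col 0·2+0+8=8
row: 0 vs 4

buggy=0 correct=4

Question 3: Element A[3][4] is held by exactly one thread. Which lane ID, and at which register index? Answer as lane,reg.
r=3->g=3,rb=0  c=4->cb=0,t=2,b0=0
L=3*4+2=14  i=0*4+0*2+0=0

14,0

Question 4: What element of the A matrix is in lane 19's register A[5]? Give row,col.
L=19⇒gr=19>>2=4, th=19&3=3
[5]⇒row 4+0=4  col 3·2+1+8=15

4,15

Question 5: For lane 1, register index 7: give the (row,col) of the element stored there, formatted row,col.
L=1=>grp=1>>2=0, tig=1&3=1
[7]=>row 0+8=8  col 1·2+1+8=11

8,11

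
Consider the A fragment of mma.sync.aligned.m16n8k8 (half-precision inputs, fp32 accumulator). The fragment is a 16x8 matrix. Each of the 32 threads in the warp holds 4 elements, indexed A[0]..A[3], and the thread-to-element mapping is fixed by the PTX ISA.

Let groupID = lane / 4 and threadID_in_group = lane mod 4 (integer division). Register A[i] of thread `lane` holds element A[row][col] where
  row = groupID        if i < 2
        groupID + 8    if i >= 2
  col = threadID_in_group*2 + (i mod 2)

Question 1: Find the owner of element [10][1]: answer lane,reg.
8,3

r:10=>grp=2,rB=1  c:1=>tig=0,lo=1
L=2*4+0=8  i=1*2+1=3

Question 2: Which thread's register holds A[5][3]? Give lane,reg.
21,1

r=5->g=5,rb=0  c=3->t=1,b0=1
L=5*4+1=21  i=0*2+1=1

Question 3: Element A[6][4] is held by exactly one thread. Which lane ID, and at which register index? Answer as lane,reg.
26,0

r:6=>grp=6,rB=0  c:4=>tig=2,lo=0
L=6*4+2=26  i=0*2+0=0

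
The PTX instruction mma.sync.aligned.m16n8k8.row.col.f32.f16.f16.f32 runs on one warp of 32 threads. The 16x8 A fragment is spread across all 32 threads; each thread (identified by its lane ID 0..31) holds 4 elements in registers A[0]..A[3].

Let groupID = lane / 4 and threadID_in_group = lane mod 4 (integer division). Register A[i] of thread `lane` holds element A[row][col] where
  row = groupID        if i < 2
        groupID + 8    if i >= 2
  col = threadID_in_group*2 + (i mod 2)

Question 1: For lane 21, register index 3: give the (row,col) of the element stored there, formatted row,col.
lane 21=>21/4=5, 21 mod 4=1
i=3  r:5+8=>13  c:2·1+1=>3

13,3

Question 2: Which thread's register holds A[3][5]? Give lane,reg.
r=3⇒gr=3,Rb=0  c=5⇒th=2,odd=1
L=3*4+2=14  i=0*2+1=1

14,1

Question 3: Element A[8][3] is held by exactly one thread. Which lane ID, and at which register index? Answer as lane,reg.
1,3

r: 8->gid=0,r8=1  c: 3->tid=1,i&1=1
L=0*4+1=1  i=1*2+1=3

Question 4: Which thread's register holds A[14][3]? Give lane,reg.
r:14=>grp=6,rB=1  c:3=>tig=1,lo=1
L=6*4+1=25  i=1*2+1=3

25,3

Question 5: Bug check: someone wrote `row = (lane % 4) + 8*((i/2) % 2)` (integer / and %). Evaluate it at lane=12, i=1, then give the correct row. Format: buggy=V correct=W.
buggy=0 correct=3

`(lane % 4) + 8*((i/2) % 2)`[12,1]⇒0
lane 12⇒12/4=3, 12 mod 4=0
i=1  r:3+0⇒3  c:2·0+1⇒1
row: 0 vs 3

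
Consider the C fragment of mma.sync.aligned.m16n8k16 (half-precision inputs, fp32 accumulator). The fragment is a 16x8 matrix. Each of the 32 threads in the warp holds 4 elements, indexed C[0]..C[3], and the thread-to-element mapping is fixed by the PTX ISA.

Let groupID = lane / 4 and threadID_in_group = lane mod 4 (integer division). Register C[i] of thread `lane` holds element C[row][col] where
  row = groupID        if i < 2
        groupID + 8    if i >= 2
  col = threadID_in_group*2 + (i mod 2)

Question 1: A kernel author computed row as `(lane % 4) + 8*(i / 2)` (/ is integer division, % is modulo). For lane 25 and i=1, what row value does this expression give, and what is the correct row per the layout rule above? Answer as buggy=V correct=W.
buggy=1 correct=6

`(lane % 4) + 8*(i / 2)`[25,1]→1
lane 25: G=6 (25/4), T=1 (25%4)
i=1: r=6+0=6, c=1*2+1=3
row: 1 vs 6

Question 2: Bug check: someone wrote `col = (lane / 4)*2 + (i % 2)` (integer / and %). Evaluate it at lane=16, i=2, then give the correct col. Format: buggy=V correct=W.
buggy=8 correct=0

`(lane / 4)*2 + (i % 2)`[16,2]=>8
16: grp=4,tig=0
[2] (4+8,0*2+0) = (12,0)
col: 8 vs 0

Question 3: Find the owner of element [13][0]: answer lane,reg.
r=13→G=5,rhi=1  c=0→T=0,p=0
L=5*4+0=20  i=1*2+0=2

20,2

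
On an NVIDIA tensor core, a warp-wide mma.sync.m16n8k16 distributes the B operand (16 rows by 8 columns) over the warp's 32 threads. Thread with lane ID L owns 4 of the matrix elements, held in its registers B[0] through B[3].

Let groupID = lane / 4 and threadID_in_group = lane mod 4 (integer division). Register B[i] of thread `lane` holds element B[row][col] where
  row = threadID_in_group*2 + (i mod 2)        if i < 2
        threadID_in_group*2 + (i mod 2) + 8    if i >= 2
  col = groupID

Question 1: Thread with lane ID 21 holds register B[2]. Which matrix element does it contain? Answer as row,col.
L=21->gid=21>>2=5, tid=21&3=1
[2]->row 1·2+0+8=10  col gid=5

10,5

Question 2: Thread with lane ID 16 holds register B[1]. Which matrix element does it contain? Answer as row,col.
L=16->gid=16>>2=4, tid=16&3=0
[1]->row 0·2+1+0=1  col gid=4

1,4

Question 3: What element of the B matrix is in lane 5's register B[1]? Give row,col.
lane 5: g=1 (5/4), t=1 (5%4)
i=1: r=1*2+1+0=3, c=g=1

3,1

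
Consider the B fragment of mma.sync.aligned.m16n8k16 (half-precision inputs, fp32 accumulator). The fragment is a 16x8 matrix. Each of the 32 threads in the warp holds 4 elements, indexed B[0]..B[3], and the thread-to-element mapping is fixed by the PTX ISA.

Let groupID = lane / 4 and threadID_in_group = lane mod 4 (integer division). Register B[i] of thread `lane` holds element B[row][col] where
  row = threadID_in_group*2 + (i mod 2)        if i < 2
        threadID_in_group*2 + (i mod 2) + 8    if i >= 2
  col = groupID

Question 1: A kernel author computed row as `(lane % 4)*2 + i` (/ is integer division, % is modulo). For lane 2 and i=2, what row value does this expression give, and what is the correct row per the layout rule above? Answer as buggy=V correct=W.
buggy=6 correct=12

`(lane % 4)*2 + i`[2,2]->6
lane 2: gid=0 (2/4), tid=2 (2%4)
i=2: r=2*2+0+8=12, c=gid=0
row: 6 vs 12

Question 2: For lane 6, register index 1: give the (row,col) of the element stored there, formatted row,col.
5,1

L=6->g=6>>2=1, t=6&3=2
[1]->row 2·2+1+0=5  col g=1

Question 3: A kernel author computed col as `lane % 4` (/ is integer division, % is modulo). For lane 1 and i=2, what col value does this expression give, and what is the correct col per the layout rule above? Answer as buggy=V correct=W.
buggy=1 correct=0

`lane % 4`[1,2]=>1
lane 1=>1/4=0, 1 mod 4=1
i=2  r:2·1+0+8=>10  c:0
col: 1 vs 0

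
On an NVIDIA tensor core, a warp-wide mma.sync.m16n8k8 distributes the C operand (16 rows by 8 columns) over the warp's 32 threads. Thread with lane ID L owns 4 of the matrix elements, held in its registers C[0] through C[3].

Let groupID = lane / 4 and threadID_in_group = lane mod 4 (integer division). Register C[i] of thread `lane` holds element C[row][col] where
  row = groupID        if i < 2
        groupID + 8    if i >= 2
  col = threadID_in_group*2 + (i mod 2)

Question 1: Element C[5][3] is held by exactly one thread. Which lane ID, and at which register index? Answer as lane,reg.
r=5->g=5,rb=0  c=3->t=1,b0=1
L=5*4+1=21  i=0*2+1=1

21,1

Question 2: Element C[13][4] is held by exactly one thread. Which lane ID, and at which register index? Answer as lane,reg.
r=13⇒gr=5,Rb=1  c=4⇒th=2,odd=0
L=5*4+2=22  i=1*2+0=2

22,2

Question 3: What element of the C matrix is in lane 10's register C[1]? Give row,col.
lane 10: gr=2 (10/4), th=2 (10%4)
i=1: r=2+0=2, c=2*2+1=5

2,5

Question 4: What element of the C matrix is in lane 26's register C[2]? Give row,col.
lane 26⇒26/4=6, 26 mod 4=2
i=2  r:6+8⇒14  c:2·2+0⇒4

14,4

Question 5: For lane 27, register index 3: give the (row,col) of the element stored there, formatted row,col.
L=27=>grp=27>>2=6, tig=27&3=3
[3]=>row 6+8=14  col 3·2+1=7

14,7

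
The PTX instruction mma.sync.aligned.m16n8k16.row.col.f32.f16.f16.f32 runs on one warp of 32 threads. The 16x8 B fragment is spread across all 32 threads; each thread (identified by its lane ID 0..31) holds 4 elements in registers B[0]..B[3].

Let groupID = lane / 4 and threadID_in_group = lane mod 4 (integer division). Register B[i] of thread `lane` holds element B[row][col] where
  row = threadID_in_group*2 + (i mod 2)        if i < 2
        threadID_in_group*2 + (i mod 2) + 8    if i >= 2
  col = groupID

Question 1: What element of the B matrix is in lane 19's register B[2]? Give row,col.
L=19->g=19>>2=4, t=19&3=3
[2]->row 3·2+0+8=14  col g=4

14,4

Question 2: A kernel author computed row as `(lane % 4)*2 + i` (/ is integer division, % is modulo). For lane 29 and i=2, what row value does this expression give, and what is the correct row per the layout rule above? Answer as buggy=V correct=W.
buggy=4 correct=10

`(lane % 4)*2 + i`[29,2]->4
L=29->g=29>>2=7, t=29&3=1
[2]->row 1·2+0+8=10  col g=7
row: 4 vs 10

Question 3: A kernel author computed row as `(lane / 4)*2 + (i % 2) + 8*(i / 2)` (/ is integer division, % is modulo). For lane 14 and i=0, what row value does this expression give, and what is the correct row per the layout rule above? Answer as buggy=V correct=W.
`(lane / 4)*2 + (i % 2) + 8*(i / 2)`[14,0]->6
lane 14: gid=3 (14/4), tid=2 (14%4)
i=0: r=2*2+0+0=4, c=gid=3
row: 6 vs 4

buggy=6 correct=4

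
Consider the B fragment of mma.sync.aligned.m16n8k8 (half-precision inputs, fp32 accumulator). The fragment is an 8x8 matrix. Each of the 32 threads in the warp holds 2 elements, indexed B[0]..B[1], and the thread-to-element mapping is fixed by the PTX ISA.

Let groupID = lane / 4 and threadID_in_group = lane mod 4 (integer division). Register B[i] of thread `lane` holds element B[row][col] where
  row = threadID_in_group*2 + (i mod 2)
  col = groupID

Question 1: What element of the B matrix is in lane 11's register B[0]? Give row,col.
lane 11=>11/4=2, 11 mod 4=3
i=0  r:2·3+0=>6  c:2

6,2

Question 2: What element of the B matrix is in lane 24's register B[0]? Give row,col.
0,6

24: gid=6,tid=0
[0] (0*2+0,6) = (0,6)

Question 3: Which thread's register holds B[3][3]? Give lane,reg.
13,1

c=3->g=3  r=3->t=1,b0=1
L=3*4+1=13  i=1=1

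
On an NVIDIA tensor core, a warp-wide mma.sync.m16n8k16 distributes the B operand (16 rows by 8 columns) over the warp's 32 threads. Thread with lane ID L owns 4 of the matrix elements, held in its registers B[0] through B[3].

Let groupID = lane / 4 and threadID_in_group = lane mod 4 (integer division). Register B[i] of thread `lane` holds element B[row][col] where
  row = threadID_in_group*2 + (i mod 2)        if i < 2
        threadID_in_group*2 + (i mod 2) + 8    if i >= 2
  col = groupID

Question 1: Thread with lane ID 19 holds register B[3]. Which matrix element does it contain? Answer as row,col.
19: G=4,T=3
[3] (3*2+1+8,4) = (15,4)

15,4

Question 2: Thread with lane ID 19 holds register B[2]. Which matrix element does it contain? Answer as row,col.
14,4

lane 19->19/4=4, 19 mod 4=3
i=2  r:2·3+0+8->14  c:4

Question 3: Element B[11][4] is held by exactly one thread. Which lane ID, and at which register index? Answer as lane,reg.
17,3

c:4=>grp=4  r:11=>rB=1,tig=1,lo=1
L=4*4+1=17  i=1*2+1=3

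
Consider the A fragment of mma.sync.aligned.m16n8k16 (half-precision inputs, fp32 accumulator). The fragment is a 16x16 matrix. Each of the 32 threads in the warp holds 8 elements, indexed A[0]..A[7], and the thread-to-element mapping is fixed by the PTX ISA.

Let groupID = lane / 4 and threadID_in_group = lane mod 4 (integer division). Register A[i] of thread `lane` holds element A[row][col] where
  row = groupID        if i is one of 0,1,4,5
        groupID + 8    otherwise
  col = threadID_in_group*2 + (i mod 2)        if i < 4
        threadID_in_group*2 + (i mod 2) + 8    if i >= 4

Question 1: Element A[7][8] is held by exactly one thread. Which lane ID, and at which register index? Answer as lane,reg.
r=7⇒gr=7,Rb=0  c=8⇒Cb=1,th=0,odd=0
L=7*4+0=28  i=1*4+0*2+0=4

28,4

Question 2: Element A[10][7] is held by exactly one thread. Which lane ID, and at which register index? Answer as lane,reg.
11,3

r=10->g=2,rb=1  c=7->cb=0,t=3,b0=1
L=2*4+3=11  i=0*4+1*2+1=3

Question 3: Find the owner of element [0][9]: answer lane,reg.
r=0→G=0,rhi=0  c=9→chi=1,T=0,p=1
L=0*4+0=0  i=1*4+0*2+1=5

0,5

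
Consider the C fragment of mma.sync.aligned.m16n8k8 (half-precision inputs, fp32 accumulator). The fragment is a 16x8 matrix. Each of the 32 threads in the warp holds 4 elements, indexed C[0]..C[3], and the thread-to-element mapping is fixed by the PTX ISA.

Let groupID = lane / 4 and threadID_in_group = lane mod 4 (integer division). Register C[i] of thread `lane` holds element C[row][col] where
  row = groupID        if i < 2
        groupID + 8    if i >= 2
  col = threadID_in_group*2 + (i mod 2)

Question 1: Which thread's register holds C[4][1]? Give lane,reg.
r: 4->gid=4,r8=0  c: 1->tid=0,i&1=1
L=4*4+0=16  i=0*2+1=1

16,1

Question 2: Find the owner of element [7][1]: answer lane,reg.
28,1

r=7→G=7,rhi=0  c=1→T=0,p=1
L=7*4+0=28  i=0*2+1=1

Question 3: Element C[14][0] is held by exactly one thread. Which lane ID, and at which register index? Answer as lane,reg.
r: 14->gid=6,r8=1  c: 0->tid=0,i&1=0
L=6*4+0=24  i=1*2+0=2

24,2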